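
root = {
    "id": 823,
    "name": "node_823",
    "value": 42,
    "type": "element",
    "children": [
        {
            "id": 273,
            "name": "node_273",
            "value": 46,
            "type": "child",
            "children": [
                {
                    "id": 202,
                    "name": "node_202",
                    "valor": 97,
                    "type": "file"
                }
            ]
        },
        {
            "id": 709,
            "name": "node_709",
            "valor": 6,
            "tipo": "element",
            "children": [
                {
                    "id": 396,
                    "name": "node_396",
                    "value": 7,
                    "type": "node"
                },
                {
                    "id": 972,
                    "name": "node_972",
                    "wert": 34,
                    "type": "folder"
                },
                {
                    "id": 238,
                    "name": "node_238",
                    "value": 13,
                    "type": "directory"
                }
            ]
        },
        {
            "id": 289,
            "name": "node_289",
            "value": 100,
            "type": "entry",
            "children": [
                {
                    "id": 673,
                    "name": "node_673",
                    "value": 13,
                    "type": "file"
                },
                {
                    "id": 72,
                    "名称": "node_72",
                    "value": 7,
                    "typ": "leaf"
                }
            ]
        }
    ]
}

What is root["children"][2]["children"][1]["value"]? 7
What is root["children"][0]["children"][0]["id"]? 202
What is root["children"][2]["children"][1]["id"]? 72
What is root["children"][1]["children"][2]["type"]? "directory"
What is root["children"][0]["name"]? "node_273"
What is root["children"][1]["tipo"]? "element"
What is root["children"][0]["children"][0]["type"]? "file"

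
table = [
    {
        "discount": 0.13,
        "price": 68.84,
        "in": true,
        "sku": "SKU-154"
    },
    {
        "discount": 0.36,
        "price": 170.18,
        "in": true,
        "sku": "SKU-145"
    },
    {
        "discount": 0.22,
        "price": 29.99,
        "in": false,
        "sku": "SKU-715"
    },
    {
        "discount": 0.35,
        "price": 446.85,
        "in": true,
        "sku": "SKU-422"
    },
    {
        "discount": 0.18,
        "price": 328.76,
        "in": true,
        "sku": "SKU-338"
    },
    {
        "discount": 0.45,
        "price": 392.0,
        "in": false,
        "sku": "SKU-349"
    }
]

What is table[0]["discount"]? 0.13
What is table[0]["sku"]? "SKU-154"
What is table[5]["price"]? 392.0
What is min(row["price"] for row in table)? 29.99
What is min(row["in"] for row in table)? False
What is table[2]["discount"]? 0.22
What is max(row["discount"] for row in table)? 0.45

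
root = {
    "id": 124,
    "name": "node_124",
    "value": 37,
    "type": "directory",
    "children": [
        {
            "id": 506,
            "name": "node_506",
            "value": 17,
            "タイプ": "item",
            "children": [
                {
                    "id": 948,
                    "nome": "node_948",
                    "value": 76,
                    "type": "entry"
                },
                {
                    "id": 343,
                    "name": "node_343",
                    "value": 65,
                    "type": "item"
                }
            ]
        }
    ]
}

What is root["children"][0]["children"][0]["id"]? 948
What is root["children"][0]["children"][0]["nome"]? "node_948"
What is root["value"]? 37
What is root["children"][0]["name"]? "node_506"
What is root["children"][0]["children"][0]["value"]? 76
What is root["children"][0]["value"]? 17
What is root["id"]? 124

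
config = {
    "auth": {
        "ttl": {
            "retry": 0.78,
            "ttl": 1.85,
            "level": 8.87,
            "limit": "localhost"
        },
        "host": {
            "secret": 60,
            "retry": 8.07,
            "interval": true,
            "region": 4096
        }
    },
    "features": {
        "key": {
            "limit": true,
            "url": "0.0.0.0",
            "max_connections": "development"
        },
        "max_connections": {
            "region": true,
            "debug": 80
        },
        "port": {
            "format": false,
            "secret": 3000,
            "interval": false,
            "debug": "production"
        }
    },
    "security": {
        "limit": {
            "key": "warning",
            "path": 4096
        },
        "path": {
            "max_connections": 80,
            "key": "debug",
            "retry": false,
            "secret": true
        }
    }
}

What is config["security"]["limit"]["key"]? "warning"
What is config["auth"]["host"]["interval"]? True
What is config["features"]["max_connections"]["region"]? True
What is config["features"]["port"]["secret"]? 3000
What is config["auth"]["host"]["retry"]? 8.07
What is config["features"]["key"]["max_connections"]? "development"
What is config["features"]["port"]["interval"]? False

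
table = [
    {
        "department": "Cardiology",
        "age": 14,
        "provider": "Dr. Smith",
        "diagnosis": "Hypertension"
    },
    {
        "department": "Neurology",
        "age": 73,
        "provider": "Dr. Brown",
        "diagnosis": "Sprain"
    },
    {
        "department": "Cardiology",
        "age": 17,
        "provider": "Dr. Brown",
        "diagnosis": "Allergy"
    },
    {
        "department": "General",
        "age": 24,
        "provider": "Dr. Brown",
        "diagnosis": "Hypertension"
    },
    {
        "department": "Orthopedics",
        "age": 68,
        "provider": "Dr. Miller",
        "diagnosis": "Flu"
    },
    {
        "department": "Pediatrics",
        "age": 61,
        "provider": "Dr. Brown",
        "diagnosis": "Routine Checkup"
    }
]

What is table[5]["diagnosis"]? "Routine Checkup"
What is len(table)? 6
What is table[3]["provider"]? "Dr. Brown"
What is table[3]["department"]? "General"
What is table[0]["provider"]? "Dr. Smith"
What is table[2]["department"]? "Cardiology"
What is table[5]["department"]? "Pediatrics"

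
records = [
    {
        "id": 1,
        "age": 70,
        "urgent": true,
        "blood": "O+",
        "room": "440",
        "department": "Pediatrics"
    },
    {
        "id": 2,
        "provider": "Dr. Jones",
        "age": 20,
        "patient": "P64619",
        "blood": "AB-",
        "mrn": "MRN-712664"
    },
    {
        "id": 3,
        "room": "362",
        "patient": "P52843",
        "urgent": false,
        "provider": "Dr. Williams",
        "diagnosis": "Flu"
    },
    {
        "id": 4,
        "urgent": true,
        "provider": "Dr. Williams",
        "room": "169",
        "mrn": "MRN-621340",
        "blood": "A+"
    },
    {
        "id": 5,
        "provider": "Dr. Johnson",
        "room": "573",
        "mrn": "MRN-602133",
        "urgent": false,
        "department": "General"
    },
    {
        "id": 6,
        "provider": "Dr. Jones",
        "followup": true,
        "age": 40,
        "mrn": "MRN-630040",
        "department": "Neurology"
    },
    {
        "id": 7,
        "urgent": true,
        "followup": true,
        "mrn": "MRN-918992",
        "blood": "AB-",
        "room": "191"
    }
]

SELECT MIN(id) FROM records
1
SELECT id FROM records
[1, 2, 3, 4, 5, 6, 7]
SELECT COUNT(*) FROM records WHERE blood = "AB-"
2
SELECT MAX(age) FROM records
70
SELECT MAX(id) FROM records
7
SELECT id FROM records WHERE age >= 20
[1, 2, 6]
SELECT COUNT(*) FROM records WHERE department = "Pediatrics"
1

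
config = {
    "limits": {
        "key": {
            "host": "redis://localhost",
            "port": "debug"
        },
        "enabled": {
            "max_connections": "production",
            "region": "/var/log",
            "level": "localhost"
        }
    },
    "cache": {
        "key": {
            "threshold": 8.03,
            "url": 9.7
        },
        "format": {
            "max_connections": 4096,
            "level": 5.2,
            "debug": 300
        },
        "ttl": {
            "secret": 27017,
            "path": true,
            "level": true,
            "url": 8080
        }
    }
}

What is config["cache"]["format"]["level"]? 5.2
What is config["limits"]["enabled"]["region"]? "/var/log"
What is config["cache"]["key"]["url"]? 9.7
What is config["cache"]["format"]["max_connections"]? 4096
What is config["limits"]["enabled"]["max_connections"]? "production"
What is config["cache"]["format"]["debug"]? 300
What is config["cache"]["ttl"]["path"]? True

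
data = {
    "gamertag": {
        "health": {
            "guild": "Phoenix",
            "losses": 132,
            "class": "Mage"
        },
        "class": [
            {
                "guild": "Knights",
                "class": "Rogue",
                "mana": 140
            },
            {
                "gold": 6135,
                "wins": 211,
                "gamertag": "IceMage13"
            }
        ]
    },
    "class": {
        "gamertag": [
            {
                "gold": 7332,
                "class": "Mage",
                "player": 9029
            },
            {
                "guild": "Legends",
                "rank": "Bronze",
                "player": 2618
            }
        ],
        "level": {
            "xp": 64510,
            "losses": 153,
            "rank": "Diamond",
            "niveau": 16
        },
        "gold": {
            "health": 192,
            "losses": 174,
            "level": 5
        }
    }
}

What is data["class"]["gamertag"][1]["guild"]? "Legends"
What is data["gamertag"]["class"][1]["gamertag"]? "IceMage13"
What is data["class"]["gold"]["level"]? 5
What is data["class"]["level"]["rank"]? "Diamond"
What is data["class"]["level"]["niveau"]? 16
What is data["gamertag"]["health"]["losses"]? 132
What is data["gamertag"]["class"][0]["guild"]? "Knights"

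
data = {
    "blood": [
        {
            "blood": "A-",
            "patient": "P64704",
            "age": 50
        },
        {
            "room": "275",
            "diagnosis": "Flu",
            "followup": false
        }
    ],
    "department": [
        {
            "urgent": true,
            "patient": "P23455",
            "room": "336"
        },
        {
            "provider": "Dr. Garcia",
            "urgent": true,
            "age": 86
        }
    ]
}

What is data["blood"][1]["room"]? "275"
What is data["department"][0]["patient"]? "P23455"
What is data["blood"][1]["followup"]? False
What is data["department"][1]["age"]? 86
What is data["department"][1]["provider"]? "Dr. Garcia"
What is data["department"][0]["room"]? "336"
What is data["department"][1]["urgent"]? True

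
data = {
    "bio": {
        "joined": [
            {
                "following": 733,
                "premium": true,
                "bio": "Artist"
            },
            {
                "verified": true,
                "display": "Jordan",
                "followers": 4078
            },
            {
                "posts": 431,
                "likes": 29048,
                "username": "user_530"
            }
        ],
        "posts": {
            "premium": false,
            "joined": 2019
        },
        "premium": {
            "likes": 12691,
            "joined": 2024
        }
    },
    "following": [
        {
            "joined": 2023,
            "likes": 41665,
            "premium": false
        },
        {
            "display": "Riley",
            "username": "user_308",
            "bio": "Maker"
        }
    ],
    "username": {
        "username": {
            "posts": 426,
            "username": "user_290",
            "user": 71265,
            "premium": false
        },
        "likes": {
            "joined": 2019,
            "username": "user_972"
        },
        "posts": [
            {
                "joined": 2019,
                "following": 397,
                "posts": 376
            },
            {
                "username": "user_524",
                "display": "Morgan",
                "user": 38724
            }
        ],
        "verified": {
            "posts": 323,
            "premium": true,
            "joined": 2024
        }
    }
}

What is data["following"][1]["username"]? "user_308"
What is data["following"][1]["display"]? "Riley"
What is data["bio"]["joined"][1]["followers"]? 4078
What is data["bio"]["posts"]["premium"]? False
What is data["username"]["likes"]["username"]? "user_972"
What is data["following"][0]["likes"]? 41665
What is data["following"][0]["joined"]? 2023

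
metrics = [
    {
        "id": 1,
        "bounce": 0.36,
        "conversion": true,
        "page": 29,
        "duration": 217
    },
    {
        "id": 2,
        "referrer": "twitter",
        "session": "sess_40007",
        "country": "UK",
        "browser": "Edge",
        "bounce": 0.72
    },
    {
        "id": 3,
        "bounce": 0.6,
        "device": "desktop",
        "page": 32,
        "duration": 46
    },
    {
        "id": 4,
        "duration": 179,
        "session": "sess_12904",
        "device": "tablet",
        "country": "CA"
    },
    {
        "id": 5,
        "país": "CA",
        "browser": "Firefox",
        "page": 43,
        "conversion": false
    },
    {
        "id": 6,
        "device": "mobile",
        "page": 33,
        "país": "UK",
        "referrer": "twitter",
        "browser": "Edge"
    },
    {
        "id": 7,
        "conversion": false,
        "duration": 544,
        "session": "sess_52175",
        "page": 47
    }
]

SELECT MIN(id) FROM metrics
1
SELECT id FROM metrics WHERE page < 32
[1]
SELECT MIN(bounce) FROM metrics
0.36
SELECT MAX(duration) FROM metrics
544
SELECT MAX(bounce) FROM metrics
0.72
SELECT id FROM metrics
[1, 2, 3, 4, 5, 6, 7]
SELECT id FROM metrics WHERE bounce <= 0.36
[1]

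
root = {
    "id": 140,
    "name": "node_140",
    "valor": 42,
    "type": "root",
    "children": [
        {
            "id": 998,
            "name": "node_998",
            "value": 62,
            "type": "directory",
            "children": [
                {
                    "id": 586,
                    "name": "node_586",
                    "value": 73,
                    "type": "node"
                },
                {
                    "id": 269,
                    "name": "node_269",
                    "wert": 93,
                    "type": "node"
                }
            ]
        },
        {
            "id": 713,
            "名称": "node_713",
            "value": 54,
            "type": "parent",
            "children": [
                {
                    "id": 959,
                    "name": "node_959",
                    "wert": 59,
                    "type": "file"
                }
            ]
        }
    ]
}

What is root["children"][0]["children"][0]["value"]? 73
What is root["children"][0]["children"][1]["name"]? "node_269"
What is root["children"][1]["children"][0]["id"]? 959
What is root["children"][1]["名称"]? "node_713"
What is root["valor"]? 42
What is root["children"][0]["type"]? "directory"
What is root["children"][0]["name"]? "node_998"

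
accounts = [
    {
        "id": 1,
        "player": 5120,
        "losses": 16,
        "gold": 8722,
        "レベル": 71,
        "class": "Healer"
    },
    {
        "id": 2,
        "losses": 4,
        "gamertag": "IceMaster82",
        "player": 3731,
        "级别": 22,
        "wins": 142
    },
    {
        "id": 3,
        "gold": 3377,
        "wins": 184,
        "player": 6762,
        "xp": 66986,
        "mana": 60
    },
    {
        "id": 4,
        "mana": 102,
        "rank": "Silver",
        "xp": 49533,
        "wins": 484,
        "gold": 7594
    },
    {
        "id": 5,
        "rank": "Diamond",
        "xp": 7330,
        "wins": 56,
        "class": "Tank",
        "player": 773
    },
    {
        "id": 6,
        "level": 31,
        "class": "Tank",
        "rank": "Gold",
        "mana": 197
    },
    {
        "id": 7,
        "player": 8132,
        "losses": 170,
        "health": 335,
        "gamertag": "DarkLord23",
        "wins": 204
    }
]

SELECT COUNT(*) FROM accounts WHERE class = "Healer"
1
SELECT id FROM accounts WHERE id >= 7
[7]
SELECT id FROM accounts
[1, 2, 3, 4, 5, 6, 7]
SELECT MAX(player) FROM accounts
8132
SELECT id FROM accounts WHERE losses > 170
[]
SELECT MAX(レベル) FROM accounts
71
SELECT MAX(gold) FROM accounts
8722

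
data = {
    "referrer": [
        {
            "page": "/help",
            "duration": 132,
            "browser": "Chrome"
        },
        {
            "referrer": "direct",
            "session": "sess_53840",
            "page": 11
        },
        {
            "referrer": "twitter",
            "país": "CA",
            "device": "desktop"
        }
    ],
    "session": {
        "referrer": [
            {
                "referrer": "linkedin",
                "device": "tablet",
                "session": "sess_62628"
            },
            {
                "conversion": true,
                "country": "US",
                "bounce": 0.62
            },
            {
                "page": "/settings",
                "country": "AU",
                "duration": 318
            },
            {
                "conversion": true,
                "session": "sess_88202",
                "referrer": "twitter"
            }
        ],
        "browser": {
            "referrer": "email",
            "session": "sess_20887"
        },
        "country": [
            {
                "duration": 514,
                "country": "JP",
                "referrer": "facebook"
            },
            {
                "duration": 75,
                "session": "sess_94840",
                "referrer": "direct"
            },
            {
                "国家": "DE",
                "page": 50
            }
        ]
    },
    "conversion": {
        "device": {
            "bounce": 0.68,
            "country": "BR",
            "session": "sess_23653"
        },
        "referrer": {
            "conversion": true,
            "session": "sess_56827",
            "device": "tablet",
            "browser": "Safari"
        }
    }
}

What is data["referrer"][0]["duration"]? 132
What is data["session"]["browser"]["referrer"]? "email"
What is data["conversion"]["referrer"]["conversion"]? True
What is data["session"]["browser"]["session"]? "sess_20887"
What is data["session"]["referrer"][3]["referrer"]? "twitter"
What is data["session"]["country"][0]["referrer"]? "facebook"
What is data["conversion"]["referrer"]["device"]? "tablet"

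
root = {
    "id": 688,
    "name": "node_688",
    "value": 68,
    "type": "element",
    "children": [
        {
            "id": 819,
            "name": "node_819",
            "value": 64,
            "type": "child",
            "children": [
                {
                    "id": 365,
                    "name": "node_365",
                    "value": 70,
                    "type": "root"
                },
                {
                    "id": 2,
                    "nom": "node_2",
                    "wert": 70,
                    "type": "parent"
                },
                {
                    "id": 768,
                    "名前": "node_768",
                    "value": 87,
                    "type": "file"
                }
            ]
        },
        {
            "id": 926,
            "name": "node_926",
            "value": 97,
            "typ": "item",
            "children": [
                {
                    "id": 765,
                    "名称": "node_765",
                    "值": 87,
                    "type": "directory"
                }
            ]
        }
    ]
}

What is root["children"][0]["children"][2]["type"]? "file"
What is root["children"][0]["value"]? 64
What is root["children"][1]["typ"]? "item"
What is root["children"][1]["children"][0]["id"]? 765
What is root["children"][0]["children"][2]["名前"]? "node_768"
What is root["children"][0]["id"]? 819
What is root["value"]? 68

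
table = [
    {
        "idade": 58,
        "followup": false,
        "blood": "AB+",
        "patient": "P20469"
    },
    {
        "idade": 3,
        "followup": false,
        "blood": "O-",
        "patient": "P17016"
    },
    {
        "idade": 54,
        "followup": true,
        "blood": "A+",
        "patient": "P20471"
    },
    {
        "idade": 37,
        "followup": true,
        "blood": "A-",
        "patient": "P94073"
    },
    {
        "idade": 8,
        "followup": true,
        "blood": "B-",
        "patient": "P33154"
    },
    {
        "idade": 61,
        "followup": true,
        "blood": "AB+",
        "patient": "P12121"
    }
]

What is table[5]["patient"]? "P12121"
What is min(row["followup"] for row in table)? False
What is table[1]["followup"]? False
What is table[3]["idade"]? 37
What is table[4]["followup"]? True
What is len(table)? 6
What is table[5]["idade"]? 61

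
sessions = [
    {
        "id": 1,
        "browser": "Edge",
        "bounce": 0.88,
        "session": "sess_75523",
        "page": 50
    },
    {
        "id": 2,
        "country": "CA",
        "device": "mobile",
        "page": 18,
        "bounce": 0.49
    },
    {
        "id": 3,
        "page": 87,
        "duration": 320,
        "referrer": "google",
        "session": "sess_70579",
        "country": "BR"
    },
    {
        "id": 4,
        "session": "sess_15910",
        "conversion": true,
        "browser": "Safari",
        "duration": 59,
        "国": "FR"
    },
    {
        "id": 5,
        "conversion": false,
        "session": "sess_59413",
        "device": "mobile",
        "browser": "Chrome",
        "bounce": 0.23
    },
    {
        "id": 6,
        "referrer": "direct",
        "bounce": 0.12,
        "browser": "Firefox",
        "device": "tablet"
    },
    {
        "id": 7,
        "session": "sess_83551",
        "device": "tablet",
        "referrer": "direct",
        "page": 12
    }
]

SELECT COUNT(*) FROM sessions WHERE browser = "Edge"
1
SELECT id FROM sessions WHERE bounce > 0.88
[]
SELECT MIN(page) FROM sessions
12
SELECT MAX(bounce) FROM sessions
0.88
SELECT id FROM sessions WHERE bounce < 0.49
[5, 6]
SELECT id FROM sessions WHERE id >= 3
[3, 4, 5, 6, 7]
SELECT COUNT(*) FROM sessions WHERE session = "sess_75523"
1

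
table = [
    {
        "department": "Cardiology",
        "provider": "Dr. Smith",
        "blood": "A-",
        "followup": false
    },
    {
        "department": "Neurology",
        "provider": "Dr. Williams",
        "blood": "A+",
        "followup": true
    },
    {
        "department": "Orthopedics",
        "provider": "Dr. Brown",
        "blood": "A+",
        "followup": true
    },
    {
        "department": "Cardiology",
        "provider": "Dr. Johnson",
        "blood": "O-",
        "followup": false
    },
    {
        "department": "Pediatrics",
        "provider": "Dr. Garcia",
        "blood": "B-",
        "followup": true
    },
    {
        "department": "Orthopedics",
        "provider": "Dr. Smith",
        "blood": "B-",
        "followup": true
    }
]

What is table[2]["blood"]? "A+"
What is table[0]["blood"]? "A-"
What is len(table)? 6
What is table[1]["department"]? "Neurology"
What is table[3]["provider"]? "Dr. Johnson"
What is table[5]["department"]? "Orthopedics"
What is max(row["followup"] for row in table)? True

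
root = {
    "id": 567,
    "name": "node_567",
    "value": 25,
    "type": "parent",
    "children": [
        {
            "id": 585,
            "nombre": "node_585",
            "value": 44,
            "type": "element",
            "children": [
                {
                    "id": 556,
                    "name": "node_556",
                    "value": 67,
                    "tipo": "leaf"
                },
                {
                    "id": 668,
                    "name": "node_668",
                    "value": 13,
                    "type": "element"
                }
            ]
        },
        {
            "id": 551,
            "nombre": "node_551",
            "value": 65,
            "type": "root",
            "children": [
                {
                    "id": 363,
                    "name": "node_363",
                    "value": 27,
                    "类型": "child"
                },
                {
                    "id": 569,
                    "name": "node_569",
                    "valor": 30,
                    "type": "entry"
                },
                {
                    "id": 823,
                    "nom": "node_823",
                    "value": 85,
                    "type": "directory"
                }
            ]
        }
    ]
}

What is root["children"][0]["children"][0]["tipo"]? "leaf"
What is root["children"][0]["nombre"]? "node_585"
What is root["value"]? 25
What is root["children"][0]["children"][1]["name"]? "node_668"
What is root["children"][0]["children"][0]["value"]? 67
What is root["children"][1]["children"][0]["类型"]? "child"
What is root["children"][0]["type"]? "element"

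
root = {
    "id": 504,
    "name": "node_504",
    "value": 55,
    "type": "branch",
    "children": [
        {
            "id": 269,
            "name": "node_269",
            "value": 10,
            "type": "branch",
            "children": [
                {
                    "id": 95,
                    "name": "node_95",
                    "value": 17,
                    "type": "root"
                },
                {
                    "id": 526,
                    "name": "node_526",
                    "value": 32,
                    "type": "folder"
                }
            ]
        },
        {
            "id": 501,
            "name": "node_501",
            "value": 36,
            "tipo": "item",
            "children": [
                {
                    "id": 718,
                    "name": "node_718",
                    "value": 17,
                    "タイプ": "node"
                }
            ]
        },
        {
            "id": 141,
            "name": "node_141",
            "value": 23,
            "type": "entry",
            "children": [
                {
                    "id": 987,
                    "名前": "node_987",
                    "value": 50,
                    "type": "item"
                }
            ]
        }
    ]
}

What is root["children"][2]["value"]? 23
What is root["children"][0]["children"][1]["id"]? 526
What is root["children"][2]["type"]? "entry"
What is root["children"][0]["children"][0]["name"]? "node_95"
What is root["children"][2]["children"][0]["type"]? "item"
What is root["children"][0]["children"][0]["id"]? 95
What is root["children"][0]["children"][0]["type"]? "root"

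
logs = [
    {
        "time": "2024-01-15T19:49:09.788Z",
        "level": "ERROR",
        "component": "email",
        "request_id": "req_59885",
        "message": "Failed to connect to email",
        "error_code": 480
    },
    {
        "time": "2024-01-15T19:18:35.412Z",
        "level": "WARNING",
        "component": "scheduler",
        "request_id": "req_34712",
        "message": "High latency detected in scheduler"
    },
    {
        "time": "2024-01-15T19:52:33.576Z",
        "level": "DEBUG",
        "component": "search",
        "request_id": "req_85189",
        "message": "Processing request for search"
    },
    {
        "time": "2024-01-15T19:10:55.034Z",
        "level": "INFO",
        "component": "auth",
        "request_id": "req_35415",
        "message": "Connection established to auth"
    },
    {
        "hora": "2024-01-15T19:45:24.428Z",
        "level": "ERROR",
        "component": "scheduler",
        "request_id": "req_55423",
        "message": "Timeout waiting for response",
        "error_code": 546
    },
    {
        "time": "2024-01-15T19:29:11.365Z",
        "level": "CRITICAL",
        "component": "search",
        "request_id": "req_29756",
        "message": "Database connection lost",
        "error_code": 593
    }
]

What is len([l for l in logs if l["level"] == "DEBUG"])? 1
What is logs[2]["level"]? "DEBUG"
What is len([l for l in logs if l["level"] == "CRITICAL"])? 1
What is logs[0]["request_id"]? "req_59885"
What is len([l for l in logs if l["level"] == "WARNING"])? 1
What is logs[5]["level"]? "CRITICAL"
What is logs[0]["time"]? "2024-01-15T19:49:09.788Z"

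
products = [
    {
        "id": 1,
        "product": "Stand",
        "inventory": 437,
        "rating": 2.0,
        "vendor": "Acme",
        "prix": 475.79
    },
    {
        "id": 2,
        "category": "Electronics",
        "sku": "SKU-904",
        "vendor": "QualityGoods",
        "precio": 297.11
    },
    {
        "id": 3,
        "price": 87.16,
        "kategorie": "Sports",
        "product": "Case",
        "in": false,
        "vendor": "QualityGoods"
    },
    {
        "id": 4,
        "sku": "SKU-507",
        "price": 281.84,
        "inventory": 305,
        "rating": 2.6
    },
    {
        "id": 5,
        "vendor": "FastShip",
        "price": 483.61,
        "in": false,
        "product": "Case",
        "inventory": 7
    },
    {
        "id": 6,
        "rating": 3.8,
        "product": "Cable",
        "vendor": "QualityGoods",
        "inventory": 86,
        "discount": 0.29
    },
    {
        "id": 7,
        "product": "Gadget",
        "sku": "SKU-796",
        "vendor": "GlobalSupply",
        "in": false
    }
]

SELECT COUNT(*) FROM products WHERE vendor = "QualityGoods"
3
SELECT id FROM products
[1, 2, 3, 4, 5, 6, 7]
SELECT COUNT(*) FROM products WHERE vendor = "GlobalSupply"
1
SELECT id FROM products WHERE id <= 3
[1, 2, 3]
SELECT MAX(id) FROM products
7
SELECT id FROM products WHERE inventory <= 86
[5, 6]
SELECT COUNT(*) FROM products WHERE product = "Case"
2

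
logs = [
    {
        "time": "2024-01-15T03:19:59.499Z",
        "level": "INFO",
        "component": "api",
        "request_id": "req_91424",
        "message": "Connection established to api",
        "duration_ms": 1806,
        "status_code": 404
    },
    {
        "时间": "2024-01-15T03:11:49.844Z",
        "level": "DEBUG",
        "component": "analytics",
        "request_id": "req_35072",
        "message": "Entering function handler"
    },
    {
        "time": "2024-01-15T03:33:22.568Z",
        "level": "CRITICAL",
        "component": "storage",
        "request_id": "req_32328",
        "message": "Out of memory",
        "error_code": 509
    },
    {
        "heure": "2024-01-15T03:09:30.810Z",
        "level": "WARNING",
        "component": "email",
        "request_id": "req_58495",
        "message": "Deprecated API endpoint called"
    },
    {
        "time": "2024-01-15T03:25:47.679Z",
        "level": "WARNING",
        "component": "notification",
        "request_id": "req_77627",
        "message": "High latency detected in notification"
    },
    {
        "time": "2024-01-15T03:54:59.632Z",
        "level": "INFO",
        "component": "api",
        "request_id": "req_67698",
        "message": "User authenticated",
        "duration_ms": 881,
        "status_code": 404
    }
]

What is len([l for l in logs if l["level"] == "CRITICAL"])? 1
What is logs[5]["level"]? "INFO"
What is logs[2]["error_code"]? 509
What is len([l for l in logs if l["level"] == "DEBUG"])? 1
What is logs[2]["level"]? "CRITICAL"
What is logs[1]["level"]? "DEBUG"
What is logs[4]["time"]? "2024-01-15T03:25:47.679Z"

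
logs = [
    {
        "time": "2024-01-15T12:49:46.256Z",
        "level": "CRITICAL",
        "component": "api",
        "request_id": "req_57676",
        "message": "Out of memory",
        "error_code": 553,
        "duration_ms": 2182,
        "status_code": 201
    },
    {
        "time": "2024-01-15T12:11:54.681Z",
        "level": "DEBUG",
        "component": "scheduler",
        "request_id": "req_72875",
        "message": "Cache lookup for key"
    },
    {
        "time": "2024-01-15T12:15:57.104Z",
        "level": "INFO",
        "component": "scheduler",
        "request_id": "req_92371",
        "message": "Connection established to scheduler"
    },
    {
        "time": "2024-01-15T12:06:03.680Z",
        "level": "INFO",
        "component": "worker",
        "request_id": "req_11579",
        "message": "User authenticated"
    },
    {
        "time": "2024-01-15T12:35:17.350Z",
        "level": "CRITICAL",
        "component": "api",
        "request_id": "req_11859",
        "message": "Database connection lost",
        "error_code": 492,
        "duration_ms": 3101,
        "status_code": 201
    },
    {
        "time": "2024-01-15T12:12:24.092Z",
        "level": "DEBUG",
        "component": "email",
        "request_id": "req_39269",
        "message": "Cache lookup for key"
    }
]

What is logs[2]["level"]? "INFO"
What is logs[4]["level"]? "CRITICAL"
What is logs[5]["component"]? "email"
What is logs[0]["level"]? "CRITICAL"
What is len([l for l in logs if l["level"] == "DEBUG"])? 2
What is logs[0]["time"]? "2024-01-15T12:49:46.256Z"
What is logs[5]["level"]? "DEBUG"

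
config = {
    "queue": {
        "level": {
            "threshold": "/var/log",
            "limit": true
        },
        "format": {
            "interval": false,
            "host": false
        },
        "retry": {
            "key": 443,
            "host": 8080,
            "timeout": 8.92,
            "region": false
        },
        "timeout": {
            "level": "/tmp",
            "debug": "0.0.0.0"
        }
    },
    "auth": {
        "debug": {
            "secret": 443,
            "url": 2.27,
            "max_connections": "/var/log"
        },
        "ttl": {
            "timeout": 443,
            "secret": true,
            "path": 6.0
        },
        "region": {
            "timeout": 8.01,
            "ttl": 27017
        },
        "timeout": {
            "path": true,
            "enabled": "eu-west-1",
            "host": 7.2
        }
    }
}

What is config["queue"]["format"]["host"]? False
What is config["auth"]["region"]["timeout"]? 8.01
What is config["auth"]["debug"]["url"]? 2.27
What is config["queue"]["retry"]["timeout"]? 8.92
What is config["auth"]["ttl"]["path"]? 6.0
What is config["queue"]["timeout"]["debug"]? "0.0.0.0"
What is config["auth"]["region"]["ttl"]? 27017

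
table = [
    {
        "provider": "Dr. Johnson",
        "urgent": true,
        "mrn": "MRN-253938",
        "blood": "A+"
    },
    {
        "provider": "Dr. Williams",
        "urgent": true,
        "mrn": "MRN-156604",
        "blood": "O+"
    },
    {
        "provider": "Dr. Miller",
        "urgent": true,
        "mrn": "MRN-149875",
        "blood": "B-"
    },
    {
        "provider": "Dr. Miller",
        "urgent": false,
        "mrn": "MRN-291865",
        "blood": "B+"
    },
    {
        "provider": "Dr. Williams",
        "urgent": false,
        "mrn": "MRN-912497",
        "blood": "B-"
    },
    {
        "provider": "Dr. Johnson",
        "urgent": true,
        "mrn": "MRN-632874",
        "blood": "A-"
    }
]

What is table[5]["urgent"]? True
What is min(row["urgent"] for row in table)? False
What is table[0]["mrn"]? "MRN-253938"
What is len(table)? 6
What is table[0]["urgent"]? True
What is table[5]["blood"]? "A-"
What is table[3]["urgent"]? False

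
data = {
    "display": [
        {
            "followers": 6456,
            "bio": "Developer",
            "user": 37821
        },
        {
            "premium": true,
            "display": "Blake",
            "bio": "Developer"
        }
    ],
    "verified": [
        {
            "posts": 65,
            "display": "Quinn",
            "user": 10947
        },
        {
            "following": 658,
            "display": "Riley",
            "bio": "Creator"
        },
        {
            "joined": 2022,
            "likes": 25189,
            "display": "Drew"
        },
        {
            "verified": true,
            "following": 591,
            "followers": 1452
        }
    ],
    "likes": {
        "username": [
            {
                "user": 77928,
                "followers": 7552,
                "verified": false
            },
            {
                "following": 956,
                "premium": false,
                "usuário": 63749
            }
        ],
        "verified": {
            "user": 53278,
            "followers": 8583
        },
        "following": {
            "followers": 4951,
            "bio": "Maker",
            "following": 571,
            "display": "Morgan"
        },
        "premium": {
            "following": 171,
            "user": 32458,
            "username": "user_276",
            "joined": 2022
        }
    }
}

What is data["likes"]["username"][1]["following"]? 956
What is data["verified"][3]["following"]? 591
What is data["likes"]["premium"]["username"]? "user_276"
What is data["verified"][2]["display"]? "Drew"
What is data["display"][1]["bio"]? "Developer"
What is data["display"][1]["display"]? "Blake"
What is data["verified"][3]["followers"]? 1452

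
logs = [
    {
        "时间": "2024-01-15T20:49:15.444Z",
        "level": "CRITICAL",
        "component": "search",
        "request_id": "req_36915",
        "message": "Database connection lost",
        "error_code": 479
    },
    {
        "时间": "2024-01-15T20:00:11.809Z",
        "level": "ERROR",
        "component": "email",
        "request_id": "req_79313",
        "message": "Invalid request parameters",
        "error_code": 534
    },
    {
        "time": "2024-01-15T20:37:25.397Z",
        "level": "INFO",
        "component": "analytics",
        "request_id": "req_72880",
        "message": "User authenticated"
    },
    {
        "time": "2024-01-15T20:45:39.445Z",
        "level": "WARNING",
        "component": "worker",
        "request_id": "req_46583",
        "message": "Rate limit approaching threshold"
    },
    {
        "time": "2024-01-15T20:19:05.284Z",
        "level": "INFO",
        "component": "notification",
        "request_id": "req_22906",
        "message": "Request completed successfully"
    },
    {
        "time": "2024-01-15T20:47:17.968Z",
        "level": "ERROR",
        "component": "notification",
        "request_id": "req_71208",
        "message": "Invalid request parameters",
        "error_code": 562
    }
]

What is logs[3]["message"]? "Rate limit approaching threshold"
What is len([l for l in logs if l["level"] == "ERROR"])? 2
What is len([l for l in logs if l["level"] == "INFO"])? 2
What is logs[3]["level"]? "WARNING"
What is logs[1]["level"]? "ERROR"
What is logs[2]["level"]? "INFO"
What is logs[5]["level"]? "ERROR"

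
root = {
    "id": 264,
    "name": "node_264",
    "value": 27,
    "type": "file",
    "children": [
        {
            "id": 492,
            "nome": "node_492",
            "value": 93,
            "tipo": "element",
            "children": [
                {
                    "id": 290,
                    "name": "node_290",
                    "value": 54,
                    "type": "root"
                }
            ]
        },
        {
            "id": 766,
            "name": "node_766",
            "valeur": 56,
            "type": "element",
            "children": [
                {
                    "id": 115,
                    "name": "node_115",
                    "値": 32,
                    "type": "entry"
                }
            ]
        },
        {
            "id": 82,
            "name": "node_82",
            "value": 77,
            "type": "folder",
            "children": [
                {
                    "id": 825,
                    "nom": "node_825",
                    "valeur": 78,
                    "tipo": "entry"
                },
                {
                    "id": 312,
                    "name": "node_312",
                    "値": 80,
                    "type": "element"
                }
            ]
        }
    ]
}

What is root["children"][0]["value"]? 93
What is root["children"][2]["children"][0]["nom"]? "node_825"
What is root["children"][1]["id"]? 766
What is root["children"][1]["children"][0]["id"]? 115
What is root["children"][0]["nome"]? "node_492"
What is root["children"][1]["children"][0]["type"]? "entry"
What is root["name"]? "node_264"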